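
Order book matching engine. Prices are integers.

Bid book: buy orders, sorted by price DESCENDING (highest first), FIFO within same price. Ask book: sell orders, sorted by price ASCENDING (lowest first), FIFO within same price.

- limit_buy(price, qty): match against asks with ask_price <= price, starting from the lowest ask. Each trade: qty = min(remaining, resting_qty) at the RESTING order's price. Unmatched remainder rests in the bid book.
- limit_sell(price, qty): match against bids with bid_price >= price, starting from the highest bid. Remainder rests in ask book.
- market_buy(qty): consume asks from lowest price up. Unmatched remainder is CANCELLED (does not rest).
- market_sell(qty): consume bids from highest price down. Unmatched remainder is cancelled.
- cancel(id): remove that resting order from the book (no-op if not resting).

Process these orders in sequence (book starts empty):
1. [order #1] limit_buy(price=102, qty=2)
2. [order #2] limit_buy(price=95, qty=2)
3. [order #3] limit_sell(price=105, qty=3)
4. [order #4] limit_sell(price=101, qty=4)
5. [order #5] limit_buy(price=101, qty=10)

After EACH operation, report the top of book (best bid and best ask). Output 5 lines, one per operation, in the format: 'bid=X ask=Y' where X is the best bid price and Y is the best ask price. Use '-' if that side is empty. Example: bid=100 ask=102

Answer: bid=102 ask=-
bid=102 ask=-
bid=102 ask=105
bid=95 ask=101
bid=101 ask=105

Derivation:
After op 1 [order #1] limit_buy(price=102, qty=2): fills=none; bids=[#1:2@102] asks=[-]
After op 2 [order #2] limit_buy(price=95, qty=2): fills=none; bids=[#1:2@102 #2:2@95] asks=[-]
After op 3 [order #3] limit_sell(price=105, qty=3): fills=none; bids=[#1:2@102 #2:2@95] asks=[#3:3@105]
After op 4 [order #4] limit_sell(price=101, qty=4): fills=#1x#4:2@102; bids=[#2:2@95] asks=[#4:2@101 #3:3@105]
After op 5 [order #5] limit_buy(price=101, qty=10): fills=#5x#4:2@101; bids=[#5:8@101 #2:2@95] asks=[#3:3@105]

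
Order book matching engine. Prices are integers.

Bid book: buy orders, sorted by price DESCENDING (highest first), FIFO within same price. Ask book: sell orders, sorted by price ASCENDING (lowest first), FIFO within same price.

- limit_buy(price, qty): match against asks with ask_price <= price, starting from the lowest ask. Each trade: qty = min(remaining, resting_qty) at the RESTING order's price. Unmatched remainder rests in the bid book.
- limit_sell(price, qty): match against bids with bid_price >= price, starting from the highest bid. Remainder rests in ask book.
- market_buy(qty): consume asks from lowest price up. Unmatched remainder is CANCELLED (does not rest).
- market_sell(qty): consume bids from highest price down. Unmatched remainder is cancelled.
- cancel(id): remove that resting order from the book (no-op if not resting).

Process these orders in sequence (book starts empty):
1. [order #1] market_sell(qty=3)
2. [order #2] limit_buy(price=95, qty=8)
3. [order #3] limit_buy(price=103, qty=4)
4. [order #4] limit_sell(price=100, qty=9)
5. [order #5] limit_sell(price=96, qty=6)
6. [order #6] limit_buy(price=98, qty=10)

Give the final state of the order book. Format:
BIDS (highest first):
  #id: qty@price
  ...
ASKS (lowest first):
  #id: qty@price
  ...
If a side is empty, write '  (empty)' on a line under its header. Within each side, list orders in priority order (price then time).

After op 1 [order #1] market_sell(qty=3): fills=none; bids=[-] asks=[-]
After op 2 [order #2] limit_buy(price=95, qty=8): fills=none; bids=[#2:8@95] asks=[-]
After op 3 [order #3] limit_buy(price=103, qty=4): fills=none; bids=[#3:4@103 #2:8@95] asks=[-]
After op 4 [order #4] limit_sell(price=100, qty=9): fills=#3x#4:4@103; bids=[#2:8@95] asks=[#4:5@100]
After op 5 [order #5] limit_sell(price=96, qty=6): fills=none; bids=[#2:8@95] asks=[#5:6@96 #4:5@100]
After op 6 [order #6] limit_buy(price=98, qty=10): fills=#6x#5:6@96; bids=[#6:4@98 #2:8@95] asks=[#4:5@100]

Answer: BIDS (highest first):
  #6: 4@98
  #2: 8@95
ASKS (lowest first):
  #4: 5@100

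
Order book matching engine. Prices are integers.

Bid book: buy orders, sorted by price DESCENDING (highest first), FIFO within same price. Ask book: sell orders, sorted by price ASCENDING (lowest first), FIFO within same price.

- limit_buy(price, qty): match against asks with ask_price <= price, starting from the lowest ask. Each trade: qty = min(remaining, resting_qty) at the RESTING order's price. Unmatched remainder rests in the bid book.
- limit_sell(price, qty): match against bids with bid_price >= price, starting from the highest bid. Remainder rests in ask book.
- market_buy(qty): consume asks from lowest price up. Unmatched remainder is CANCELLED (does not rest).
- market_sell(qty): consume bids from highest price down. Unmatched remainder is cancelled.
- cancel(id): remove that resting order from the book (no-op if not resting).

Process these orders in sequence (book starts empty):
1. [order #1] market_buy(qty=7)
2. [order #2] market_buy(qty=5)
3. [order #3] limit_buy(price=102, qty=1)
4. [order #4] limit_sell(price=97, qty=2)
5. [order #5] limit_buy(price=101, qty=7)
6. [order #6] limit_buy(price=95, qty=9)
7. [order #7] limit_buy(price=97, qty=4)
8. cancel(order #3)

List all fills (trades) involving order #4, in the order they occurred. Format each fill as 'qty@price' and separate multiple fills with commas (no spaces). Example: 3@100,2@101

Answer: 1@102,1@97

Derivation:
After op 1 [order #1] market_buy(qty=7): fills=none; bids=[-] asks=[-]
After op 2 [order #2] market_buy(qty=5): fills=none; bids=[-] asks=[-]
After op 3 [order #3] limit_buy(price=102, qty=1): fills=none; bids=[#3:1@102] asks=[-]
After op 4 [order #4] limit_sell(price=97, qty=2): fills=#3x#4:1@102; bids=[-] asks=[#4:1@97]
After op 5 [order #5] limit_buy(price=101, qty=7): fills=#5x#4:1@97; bids=[#5:6@101] asks=[-]
After op 6 [order #6] limit_buy(price=95, qty=9): fills=none; bids=[#5:6@101 #6:9@95] asks=[-]
After op 7 [order #7] limit_buy(price=97, qty=4): fills=none; bids=[#5:6@101 #7:4@97 #6:9@95] asks=[-]
After op 8 cancel(order #3): fills=none; bids=[#5:6@101 #7:4@97 #6:9@95] asks=[-]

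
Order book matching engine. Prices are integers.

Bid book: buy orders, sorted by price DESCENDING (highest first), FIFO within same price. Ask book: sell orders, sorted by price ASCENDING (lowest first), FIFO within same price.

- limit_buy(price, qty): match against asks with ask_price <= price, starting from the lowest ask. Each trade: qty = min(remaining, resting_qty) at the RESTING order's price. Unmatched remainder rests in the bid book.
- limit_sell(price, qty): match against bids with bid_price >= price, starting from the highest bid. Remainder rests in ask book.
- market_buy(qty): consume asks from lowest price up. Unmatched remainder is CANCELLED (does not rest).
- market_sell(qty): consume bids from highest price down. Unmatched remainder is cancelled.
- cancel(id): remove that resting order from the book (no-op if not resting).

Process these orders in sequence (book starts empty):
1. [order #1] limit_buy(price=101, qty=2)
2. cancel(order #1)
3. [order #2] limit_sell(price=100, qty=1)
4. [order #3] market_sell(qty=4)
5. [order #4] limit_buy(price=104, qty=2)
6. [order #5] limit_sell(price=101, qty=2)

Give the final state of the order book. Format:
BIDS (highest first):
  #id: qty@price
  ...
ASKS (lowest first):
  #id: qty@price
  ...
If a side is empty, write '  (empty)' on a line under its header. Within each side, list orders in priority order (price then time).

Answer: BIDS (highest first):
  (empty)
ASKS (lowest first):
  #5: 1@101

Derivation:
After op 1 [order #1] limit_buy(price=101, qty=2): fills=none; bids=[#1:2@101] asks=[-]
After op 2 cancel(order #1): fills=none; bids=[-] asks=[-]
After op 3 [order #2] limit_sell(price=100, qty=1): fills=none; bids=[-] asks=[#2:1@100]
After op 4 [order #3] market_sell(qty=4): fills=none; bids=[-] asks=[#2:1@100]
After op 5 [order #4] limit_buy(price=104, qty=2): fills=#4x#2:1@100; bids=[#4:1@104] asks=[-]
After op 6 [order #5] limit_sell(price=101, qty=2): fills=#4x#5:1@104; bids=[-] asks=[#5:1@101]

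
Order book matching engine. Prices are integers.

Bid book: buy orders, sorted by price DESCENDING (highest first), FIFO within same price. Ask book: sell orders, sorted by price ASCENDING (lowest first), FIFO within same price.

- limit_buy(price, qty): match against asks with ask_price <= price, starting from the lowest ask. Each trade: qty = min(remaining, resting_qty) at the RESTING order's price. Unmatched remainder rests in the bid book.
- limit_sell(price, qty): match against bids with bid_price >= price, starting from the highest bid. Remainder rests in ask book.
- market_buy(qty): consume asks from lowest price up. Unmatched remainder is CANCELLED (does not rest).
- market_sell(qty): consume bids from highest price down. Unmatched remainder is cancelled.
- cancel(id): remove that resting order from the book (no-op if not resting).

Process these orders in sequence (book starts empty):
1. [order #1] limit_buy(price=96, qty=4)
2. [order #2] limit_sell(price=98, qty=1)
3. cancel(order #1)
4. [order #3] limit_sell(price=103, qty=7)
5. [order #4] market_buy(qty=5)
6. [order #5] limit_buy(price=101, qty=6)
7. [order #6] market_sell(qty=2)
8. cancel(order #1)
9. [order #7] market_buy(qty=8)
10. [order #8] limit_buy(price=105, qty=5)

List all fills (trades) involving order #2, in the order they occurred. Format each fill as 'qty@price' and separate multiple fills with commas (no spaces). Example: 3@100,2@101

Answer: 1@98

Derivation:
After op 1 [order #1] limit_buy(price=96, qty=4): fills=none; bids=[#1:4@96] asks=[-]
After op 2 [order #2] limit_sell(price=98, qty=1): fills=none; bids=[#1:4@96] asks=[#2:1@98]
After op 3 cancel(order #1): fills=none; bids=[-] asks=[#2:1@98]
After op 4 [order #3] limit_sell(price=103, qty=7): fills=none; bids=[-] asks=[#2:1@98 #3:7@103]
After op 5 [order #4] market_buy(qty=5): fills=#4x#2:1@98 #4x#3:4@103; bids=[-] asks=[#3:3@103]
After op 6 [order #5] limit_buy(price=101, qty=6): fills=none; bids=[#5:6@101] asks=[#3:3@103]
After op 7 [order #6] market_sell(qty=2): fills=#5x#6:2@101; bids=[#5:4@101] asks=[#3:3@103]
After op 8 cancel(order #1): fills=none; bids=[#5:4@101] asks=[#3:3@103]
After op 9 [order #7] market_buy(qty=8): fills=#7x#3:3@103; bids=[#5:4@101] asks=[-]
After op 10 [order #8] limit_buy(price=105, qty=5): fills=none; bids=[#8:5@105 #5:4@101] asks=[-]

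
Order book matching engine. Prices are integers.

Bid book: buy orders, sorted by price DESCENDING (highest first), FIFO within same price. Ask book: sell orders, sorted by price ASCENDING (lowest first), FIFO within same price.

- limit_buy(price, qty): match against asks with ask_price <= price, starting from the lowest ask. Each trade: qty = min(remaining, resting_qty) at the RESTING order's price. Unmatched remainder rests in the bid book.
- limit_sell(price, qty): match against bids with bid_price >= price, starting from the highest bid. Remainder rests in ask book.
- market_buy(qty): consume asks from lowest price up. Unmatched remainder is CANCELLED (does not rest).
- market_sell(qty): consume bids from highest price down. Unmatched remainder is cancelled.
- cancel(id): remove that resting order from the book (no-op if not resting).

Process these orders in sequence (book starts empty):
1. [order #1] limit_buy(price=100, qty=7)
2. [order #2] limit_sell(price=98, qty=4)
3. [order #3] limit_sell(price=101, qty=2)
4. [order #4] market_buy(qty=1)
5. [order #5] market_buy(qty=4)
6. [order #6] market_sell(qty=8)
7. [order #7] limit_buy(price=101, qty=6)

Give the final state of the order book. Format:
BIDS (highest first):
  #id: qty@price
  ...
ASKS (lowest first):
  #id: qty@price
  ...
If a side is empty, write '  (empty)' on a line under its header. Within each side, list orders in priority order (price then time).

After op 1 [order #1] limit_buy(price=100, qty=7): fills=none; bids=[#1:7@100] asks=[-]
After op 2 [order #2] limit_sell(price=98, qty=4): fills=#1x#2:4@100; bids=[#1:3@100] asks=[-]
After op 3 [order #3] limit_sell(price=101, qty=2): fills=none; bids=[#1:3@100] asks=[#3:2@101]
After op 4 [order #4] market_buy(qty=1): fills=#4x#3:1@101; bids=[#1:3@100] asks=[#3:1@101]
After op 5 [order #5] market_buy(qty=4): fills=#5x#3:1@101; bids=[#1:3@100] asks=[-]
After op 6 [order #6] market_sell(qty=8): fills=#1x#6:3@100; bids=[-] asks=[-]
After op 7 [order #7] limit_buy(price=101, qty=6): fills=none; bids=[#7:6@101] asks=[-]

Answer: BIDS (highest first):
  #7: 6@101
ASKS (lowest first):
  (empty)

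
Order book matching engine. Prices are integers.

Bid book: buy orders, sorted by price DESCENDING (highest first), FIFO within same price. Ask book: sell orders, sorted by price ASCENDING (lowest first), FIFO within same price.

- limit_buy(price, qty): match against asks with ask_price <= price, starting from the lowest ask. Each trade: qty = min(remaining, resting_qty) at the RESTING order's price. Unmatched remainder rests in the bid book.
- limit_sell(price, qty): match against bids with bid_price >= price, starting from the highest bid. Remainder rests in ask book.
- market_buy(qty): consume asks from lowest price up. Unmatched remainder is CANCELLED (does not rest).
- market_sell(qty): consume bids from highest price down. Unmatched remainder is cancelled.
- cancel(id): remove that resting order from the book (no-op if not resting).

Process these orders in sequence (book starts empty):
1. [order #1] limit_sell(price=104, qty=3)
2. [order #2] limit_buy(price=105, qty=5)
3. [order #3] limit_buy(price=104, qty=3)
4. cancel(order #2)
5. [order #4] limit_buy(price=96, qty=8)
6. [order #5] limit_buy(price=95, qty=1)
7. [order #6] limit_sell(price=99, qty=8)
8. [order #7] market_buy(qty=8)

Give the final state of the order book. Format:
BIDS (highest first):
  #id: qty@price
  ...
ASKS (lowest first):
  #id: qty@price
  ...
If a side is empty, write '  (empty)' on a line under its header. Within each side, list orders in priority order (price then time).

Answer: BIDS (highest first):
  #4: 8@96
  #5: 1@95
ASKS (lowest first):
  (empty)

Derivation:
After op 1 [order #1] limit_sell(price=104, qty=3): fills=none; bids=[-] asks=[#1:3@104]
After op 2 [order #2] limit_buy(price=105, qty=5): fills=#2x#1:3@104; bids=[#2:2@105] asks=[-]
After op 3 [order #3] limit_buy(price=104, qty=3): fills=none; bids=[#2:2@105 #3:3@104] asks=[-]
After op 4 cancel(order #2): fills=none; bids=[#3:3@104] asks=[-]
After op 5 [order #4] limit_buy(price=96, qty=8): fills=none; bids=[#3:3@104 #4:8@96] asks=[-]
After op 6 [order #5] limit_buy(price=95, qty=1): fills=none; bids=[#3:3@104 #4:8@96 #5:1@95] asks=[-]
After op 7 [order #6] limit_sell(price=99, qty=8): fills=#3x#6:3@104; bids=[#4:8@96 #5:1@95] asks=[#6:5@99]
After op 8 [order #7] market_buy(qty=8): fills=#7x#6:5@99; bids=[#4:8@96 #5:1@95] asks=[-]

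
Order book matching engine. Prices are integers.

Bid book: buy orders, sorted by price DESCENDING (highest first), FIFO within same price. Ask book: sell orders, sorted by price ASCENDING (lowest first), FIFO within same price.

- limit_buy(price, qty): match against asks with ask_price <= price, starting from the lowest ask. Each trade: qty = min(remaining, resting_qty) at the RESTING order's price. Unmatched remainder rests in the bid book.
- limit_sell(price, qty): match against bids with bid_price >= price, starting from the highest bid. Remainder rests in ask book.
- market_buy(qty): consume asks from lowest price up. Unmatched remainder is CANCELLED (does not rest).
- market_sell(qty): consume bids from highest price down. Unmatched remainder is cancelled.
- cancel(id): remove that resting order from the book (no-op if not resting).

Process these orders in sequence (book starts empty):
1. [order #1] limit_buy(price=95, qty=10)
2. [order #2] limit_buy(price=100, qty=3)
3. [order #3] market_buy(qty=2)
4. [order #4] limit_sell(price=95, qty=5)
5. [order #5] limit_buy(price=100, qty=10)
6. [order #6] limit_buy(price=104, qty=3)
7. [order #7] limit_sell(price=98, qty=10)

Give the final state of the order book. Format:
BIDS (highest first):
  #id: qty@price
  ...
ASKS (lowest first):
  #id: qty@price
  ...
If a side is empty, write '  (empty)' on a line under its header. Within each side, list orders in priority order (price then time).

After op 1 [order #1] limit_buy(price=95, qty=10): fills=none; bids=[#1:10@95] asks=[-]
After op 2 [order #2] limit_buy(price=100, qty=3): fills=none; bids=[#2:3@100 #1:10@95] asks=[-]
After op 3 [order #3] market_buy(qty=2): fills=none; bids=[#2:3@100 #1:10@95] asks=[-]
After op 4 [order #4] limit_sell(price=95, qty=5): fills=#2x#4:3@100 #1x#4:2@95; bids=[#1:8@95] asks=[-]
After op 5 [order #5] limit_buy(price=100, qty=10): fills=none; bids=[#5:10@100 #1:8@95] asks=[-]
After op 6 [order #6] limit_buy(price=104, qty=3): fills=none; bids=[#6:3@104 #5:10@100 #1:8@95] asks=[-]
After op 7 [order #7] limit_sell(price=98, qty=10): fills=#6x#7:3@104 #5x#7:7@100; bids=[#5:3@100 #1:8@95] asks=[-]

Answer: BIDS (highest first):
  #5: 3@100
  #1: 8@95
ASKS (lowest first):
  (empty)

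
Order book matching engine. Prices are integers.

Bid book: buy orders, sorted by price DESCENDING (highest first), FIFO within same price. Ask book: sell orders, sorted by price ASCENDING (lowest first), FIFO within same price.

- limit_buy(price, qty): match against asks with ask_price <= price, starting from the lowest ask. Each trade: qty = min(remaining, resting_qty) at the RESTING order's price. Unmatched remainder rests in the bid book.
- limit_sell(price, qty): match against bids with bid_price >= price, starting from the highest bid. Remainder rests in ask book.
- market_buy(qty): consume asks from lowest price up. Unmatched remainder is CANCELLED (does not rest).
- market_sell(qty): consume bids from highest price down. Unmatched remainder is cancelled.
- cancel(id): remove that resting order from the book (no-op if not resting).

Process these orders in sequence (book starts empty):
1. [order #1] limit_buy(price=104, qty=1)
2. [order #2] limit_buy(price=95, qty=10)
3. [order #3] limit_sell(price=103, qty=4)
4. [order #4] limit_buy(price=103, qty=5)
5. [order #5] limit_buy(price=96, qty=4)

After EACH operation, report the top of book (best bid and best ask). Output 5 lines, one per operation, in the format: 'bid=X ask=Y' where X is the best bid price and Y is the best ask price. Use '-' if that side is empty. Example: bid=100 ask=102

After op 1 [order #1] limit_buy(price=104, qty=1): fills=none; bids=[#1:1@104] asks=[-]
After op 2 [order #2] limit_buy(price=95, qty=10): fills=none; bids=[#1:1@104 #2:10@95] asks=[-]
After op 3 [order #3] limit_sell(price=103, qty=4): fills=#1x#3:1@104; bids=[#2:10@95] asks=[#3:3@103]
After op 4 [order #4] limit_buy(price=103, qty=5): fills=#4x#3:3@103; bids=[#4:2@103 #2:10@95] asks=[-]
After op 5 [order #5] limit_buy(price=96, qty=4): fills=none; bids=[#4:2@103 #5:4@96 #2:10@95] asks=[-]

Answer: bid=104 ask=-
bid=104 ask=-
bid=95 ask=103
bid=103 ask=-
bid=103 ask=-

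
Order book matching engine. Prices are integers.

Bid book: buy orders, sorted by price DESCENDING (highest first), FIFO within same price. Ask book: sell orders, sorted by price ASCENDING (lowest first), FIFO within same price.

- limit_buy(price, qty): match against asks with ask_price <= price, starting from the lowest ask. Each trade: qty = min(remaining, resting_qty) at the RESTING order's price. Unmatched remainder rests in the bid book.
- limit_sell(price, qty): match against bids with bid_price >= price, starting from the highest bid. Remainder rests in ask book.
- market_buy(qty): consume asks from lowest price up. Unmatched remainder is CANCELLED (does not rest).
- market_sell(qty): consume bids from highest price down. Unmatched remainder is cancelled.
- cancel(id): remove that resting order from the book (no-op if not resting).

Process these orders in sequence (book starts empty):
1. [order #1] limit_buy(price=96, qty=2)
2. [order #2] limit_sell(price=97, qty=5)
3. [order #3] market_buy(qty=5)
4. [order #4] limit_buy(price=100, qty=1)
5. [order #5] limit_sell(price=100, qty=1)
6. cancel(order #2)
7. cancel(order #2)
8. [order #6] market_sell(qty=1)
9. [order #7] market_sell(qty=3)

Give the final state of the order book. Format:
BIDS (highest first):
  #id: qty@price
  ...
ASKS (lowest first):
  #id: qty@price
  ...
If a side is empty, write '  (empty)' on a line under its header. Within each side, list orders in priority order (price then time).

Answer: BIDS (highest first):
  (empty)
ASKS (lowest first):
  (empty)

Derivation:
After op 1 [order #1] limit_buy(price=96, qty=2): fills=none; bids=[#1:2@96] asks=[-]
After op 2 [order #2] limit_sell(price=97, qty=5): fills=none; bids=[#1:2@96] asks=[#2:5@97]
After op 3 [order #3] market_buy(qty=5): fills=#3x#2:5@97; bids=[#1:2@96] asks=[-]
After op 4 [order #4] limit_buy(price=100, qty=1): fills=none; bids=[#4:1@100 #1:2@96] asks=[-]
After op 5 [order #5] limit_sell(price=100, qty=1): fills=#4x#5:1@100; bids=[#1:2@96] asks=[-]
After op 6 cancel(order #2): fills=none; bids=[#1:2@96] asks=[-]
After op 7 cancel(order #2): fills=none; bids=[#1:2@96] asks=[-]
After op 8 [order #6] market_sell(qty=1): fills=#1x#6:1@96; bids=[#1:1@96] asks=[-]
After op 9 [order #7] market_sell(qty=3): fills=#1x#7:1@96; bids=[-] asks=[-]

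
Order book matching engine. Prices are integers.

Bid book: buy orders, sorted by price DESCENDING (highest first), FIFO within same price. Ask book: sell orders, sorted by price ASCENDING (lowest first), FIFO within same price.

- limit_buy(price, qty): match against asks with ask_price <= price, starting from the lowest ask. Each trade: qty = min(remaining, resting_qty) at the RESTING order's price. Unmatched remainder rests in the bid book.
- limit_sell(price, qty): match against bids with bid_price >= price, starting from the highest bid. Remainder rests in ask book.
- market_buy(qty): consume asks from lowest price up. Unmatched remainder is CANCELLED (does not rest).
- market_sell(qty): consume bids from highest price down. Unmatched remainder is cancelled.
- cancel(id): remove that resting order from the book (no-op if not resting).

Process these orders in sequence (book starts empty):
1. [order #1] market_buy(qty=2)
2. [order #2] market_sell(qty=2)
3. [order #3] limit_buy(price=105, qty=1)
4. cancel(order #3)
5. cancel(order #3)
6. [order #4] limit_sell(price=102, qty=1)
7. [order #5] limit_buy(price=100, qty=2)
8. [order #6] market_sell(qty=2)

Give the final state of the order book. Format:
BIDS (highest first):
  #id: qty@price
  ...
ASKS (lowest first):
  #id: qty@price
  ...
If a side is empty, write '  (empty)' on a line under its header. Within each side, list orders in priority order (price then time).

Answer: BIDS (highest first):
  (empty)
ASKS (lowest first):
  #4: 1@102

Derivation:
After op 1 [order #1] market_buy(qty=2): fills=none; bids=[-] asks=[-]
After op 2 [order #2] market_sell(qty=2): fills=none; bids=[-] asks=[-]
After op 3 [order #3] limit_buy(price=105, qty=1): fills=none; bids=[#3:1@105] asks=[-]
After op 4 cancel(order #3): fills=none; bids=[-] asks=[-]
After op 5 cancel(order #3): fills=none; bids=[-] asks=[-]
After op 6 [order #4] limit_sell(price=102, qty=1): fills=none; bids=[-] asks=[#4:1@102]
After op 7 [order #5] limit_buy(price=100, qty=2): fills=none; bids=[#5:2@100] asks=[#4:1@102]
After op 8 [order #6] market_sell(qty=2): fills=#5x#6:2@100; bids=[-] asks=[#4:1@102]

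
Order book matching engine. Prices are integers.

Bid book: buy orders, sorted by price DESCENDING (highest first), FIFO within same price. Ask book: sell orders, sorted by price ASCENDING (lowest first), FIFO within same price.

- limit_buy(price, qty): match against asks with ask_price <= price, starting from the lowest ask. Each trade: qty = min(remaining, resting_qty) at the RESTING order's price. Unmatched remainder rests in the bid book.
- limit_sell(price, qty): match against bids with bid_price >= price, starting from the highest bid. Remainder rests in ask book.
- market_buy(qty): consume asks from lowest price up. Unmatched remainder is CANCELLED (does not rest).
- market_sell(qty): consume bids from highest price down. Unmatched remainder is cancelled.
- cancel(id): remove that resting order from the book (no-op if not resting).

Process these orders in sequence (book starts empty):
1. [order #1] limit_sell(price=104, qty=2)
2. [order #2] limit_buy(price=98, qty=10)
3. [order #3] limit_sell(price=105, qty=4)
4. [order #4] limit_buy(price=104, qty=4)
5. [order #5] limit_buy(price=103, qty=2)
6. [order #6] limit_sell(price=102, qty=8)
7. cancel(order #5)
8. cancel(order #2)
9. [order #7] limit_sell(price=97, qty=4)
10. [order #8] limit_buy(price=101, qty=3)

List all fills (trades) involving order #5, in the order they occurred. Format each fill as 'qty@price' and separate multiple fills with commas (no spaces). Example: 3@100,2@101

Answer: 2@103

Derivation:
After op 1 [order #1] limit_sell(price=104, qty=2): fills=none; bids=[-] asks=[#1:2@104]
After op 2 [order #2] limit_buy(price=98, qty=10): fills=none; bids=[#2:10@98] asks=[#1:2@104]
After op 3 [order #3] limit_sell(price=105, qty=4): fills=none; bids=[#2:10@98] asks=[#1:2@104 #3:4@105]
After op 4 [order #4] limit_buy(price=104, qty=4): fills=#4x#1:2@104; bids=[#4:2@104 #2:10@98] asks=[#3:4@105]
After op 5 [order #5] limit_buy(price=103, qty=2): fills=none; bids=[#4:2@104 #5:2@103 #2:10@98] asks=[#3:4@105]
After op 6 [order #6] limit_sell(price=102, qty=8): fills=#4x#6:2@104 #5x#6:2@103; bids=[#2:10@98] asks=[#6:4@102 #3:4@105]
After op 7 cancel(order #5): fills=none; bids=[#2:10@98] asks=[#6:4@102 #3:4@105]
After op 8 cancel(order #2): fills=none; bids=[-] asks=[#6:4@102 #3:4@105]
After op 9 [order #7] limit_sell(price=97, qty=4): fills=none; bids=[-] asks=[#7:4@97 #6:4@102 #3:4@105]
After op 10 [order #8] limit_buy(price=101, qty=3): fills=#8x#7:3@97; bids=[-] asks=[#7:1@97 #6:4@102 #3:4@105]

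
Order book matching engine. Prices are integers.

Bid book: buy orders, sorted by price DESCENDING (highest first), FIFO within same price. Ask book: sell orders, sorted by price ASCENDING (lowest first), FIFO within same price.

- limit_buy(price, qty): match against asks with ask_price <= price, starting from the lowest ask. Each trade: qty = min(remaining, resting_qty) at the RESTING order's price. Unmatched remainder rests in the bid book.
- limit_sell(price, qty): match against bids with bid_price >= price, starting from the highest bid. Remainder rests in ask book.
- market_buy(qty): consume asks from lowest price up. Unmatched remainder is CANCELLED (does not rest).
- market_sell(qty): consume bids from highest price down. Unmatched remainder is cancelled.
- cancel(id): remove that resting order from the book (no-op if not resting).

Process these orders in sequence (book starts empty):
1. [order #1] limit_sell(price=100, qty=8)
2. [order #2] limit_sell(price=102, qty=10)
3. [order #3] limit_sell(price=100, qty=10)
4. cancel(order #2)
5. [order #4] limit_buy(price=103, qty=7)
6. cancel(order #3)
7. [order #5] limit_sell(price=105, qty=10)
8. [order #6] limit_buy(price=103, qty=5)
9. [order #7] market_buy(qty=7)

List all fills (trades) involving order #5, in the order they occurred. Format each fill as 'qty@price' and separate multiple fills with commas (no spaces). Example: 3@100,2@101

Answer: 7@105

Derivation:
After op 1 [order #1] limit_sell(price=100, qty=8): fills=none; bids=[-] asks=[#1:8@100]
After op 2 [order #2] limit_sell(price=102, qty=10): fills=none; bids=[-] asks=[#1:8@100 #2:10@102]
After op 3 [order #3] limit_sell(price=100, qty=10): fills=none; bids=[-] asks=[#1:8@100 #3:10@100 #2:10@102]
After op 4 cancel(order #2): fills=none; bids=[-] asks=[#1:8@100 #3:10@100]
After op 5 [order #4] limit_buy(price=103, qty=7): fills=#4x#1:7@100; bids=[-] asks=[#1:1@100 #3:10@100]
After op 6 cancel(order #3): fills=none; bids=[-] asks=[#1:1@100]
After op 7 [order #5] limit_sell(price=105, qty=10): fills=none; bids=[-] asks=[#1:1@100 #5:10@105]
After op 8 [order #6] limit_buy(price=103, qty=5): fills=#6x#1:1@100; bids=[#6:4@103] asks=[#5:10@105]
After op 9 [order #7] market_buy(qty=7): fills=#7x#5:7@105; bids=[#6:4@103] asks=[#5:3@105]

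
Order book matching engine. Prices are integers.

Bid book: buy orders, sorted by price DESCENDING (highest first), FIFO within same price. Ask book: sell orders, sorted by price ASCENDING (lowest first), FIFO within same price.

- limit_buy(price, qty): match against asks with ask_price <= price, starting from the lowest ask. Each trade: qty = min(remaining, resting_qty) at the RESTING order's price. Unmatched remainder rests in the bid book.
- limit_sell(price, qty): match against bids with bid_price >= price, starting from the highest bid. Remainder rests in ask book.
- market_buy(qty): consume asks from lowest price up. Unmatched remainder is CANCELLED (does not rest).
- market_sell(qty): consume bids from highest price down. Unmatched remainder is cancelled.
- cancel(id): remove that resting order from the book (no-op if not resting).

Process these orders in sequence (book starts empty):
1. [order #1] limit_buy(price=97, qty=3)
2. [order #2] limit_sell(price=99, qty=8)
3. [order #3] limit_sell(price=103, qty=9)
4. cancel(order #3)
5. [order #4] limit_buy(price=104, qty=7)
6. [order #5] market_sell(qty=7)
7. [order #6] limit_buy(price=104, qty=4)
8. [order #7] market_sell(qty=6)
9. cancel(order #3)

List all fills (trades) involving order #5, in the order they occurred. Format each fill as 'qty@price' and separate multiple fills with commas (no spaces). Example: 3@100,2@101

After op 1 [order #1] limit_buy(price=97, qty=3): fills=none; bids=[#1:3@97] asks=[-]
After op 2 [order #2] limit_sell(price=99, qty=8): fills=none; bids=[#1:3@97] asks=[#2:8@99]
After op 3 [order #3] limit_sell(price=103, qty=9): fills=none; bids=[#1:3@97] asks=[#2:8@99 #3:9@103]
After op 4 cancel(order #3): fills=none; bids=[#1:3@97] asks=[#2:8@99]
After op 5 [order #4] limit_buy(price=104, qty=7): fills=#4x#2:7@99; bids=[#1:3@97] asks=[#2:1@99]
After op 6 [order #5] market_sell(qty=7): fills=#1x#5:3@97; bids=[-] asks=[#2:1@99]
After op 7 [order #6] limit_buy(price=104, qty=4): fills=#6x#2:1@99; bids=[#6:3@104] asks=[-]
After op 8 [order #7] market_sell(qty=6): fills=#6x#7:3@104; bids=[-] asks=[-]
After op 9 cancel(order #3): fills=none; bids=[-] asks=[-]

Answer: 3@97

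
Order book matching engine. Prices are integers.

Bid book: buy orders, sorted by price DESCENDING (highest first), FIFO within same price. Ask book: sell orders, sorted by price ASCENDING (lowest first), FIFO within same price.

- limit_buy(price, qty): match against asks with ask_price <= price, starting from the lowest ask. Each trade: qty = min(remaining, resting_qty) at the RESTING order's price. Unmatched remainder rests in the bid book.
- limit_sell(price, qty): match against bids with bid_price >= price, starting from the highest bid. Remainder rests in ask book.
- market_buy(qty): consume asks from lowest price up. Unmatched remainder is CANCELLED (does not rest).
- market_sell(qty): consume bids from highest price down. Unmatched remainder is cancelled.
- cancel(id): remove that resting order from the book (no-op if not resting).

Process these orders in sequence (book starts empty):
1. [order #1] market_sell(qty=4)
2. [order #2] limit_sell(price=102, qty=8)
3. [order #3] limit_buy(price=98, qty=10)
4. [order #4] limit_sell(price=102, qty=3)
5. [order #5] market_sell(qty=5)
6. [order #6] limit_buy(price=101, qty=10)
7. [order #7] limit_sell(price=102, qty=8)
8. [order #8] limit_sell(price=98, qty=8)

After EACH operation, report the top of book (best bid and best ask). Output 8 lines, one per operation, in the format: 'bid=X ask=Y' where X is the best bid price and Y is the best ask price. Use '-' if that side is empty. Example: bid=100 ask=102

After op 1 [order #1] market_sell(qty=4): fills=none; bids=[-] asks=[-]
After op 2 [order #2] limit_sell(price=102, qty=8): fills=none; bids=[-] asks=[#2:8@102]
After op 3 [order #3] limit_buy(price=98, qty=10): fills=none; bids=[#3:10@98] asks=[#2:8@102]
After op 4 [order #4] limit_sell(price=102, qty=3): fills=none; bids=[#3:10@98] asks=[#2:8@102 #4:3@102]
After op 5 [order #5] market_sell(qty=5): fills=#3x#5:5@98; bids=[#3:5@98] asks=[#2:8@102 #4:3@102]
After op 6 [order #6] limit_buy(price=101, qty=10): fills=none; bids=[#6:10@101 #3:5@98] asks=[#2:8@102 #4:3@102]
After op 7 [order #7] limit_sell(price=102, qty=8): fills=none; bids=[#6:10@101 #3:5@98] asks=[#2:8@102 #4:3@102 #7:8@102]
After op 8 [order #8] limit_sell(price=98, qty=8): fills=#6x#8:8@101; bids=[#6:2@101 #3:5@98] asks=[#2:8@102 #4:3@102 #7:8@102]

Answer: bid=- ask=-
bid=- ask=102
bid=98 ask=102
bid=98 ask=102
bid=98 ask=102
bid=101 ask=102
bid=101 ask=102
bid=101 ask=102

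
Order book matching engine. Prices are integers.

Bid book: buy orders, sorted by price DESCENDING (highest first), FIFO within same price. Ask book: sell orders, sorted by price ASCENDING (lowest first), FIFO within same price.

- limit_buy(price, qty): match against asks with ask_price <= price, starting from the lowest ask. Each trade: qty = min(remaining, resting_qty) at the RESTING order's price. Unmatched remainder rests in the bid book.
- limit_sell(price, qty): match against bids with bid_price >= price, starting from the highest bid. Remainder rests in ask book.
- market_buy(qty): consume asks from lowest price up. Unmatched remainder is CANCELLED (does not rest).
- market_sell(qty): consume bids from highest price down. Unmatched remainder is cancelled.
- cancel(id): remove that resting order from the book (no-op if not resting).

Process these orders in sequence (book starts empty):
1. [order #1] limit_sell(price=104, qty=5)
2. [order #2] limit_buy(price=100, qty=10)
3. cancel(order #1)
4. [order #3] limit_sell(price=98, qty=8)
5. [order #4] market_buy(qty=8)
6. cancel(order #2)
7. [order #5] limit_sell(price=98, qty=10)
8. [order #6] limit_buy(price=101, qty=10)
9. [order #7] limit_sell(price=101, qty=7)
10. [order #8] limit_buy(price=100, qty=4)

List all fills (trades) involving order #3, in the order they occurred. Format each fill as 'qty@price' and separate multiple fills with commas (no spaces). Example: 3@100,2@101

After op 1 [order #1] limit_sell(price=104, qty=5): fills=none; bids=[-] asks=[#1:5@104]
After op 2 [order #2] limit_buy(price=100, qty=10): fills=none; bids=[#2:10@100] asks=[#1:5@104]
After op 3 cancel(order #1): fills=none; bids=[#2:10@100] asks=[-]
After op 4 [order #3] limit_sell(price=98, qty=8): fills=#2x#3:8@100; bids=[#2:2@100] asks=[-]
After op 5 [order #4] market_buy(qty=8): fills=none; bids=[#2:2@100] asks=[-]
After op 6 cancel(order #2): fills=none; bids=[-] asks=[-]
After op 7 [order #5] limit_sell(price=98, qty=10): fills=none; bids=[-] asks=[#5:10@98]
After op 8 [order #6] limit_buy(price=101, qty=10): fills=#6x#5:10@98; bids=[-] asks=[-]
After op 9 [order #7] limit_sell(price=101, qty=7): fills=none; bids=[-] asks=[#7:7@101]
After op 10 [order #8] limit_buy(price=100, qty=4): fills=none; bids=[#8:4@100] asks=[#7:7@101]

Answer: 8@100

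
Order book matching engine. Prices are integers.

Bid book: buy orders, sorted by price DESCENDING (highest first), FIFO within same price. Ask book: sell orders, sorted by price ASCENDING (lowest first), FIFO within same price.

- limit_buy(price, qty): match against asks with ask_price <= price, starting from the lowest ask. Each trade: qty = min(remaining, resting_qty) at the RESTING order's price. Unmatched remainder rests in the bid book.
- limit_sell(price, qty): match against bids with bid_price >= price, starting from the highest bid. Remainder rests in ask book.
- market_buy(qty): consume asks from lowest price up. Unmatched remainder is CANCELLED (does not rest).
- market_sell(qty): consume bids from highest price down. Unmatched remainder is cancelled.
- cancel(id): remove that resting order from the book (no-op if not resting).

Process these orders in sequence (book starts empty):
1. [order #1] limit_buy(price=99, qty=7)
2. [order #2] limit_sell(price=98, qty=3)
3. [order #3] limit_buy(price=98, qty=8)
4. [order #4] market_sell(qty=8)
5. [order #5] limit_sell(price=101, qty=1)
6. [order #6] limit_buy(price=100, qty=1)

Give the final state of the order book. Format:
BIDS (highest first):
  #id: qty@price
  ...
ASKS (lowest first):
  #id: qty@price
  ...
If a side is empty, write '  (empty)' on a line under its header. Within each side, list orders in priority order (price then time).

Answer: BIDS (highest first):
  #6: 1@100
  #3: 4@98
ASKS (lowest first):
  #5: 1@101

Derivation:
After op 1 [order #1] limit_buy(price=99, qty=7): fills=none; bids=[#1:7@99] asks=[-]
After op 2 [order #2] limit_sell(price=98, qty=3): fills=#1x#2:3@99; bids=[#1:4@99] asks=[-]
After op 3 [order #3] limit_buy(price=98, qty=8): fills=none; bids=[#1:4@99 #3:8@98] asks=[-]
After op 4 [order #4] market_sell(qty=8): fills=#1x#4:4@99 #3x#4:4@98; bids=[#3:4@98] asks=[-]
After op 5 [order #5] limit_sell(price=101, qty=1): fills=none; bids=[#3:4@98] asks=[#5:1@101]
After op 6 [order #6] limit_buy(price=100, qty=1): fills=none; bids=[#6:1@100 #3:4@98] asks=[#5:1@101]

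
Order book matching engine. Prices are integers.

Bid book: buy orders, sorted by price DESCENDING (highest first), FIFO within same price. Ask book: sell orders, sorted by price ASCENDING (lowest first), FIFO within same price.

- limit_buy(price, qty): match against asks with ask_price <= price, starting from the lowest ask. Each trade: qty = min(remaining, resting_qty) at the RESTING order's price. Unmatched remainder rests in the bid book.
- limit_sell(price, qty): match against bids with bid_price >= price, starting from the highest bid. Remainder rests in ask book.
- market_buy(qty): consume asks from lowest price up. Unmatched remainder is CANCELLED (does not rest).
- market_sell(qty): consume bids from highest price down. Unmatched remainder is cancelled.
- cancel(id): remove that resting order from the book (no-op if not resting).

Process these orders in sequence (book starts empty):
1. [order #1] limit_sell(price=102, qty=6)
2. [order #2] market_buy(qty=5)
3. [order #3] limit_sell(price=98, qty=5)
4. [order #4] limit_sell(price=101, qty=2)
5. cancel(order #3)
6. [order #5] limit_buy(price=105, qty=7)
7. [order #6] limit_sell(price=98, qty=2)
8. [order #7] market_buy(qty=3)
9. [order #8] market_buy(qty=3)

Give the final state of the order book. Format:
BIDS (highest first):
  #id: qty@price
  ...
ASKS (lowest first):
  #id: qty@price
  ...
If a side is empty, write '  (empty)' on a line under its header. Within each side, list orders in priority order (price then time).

After op 1 [order #1] limit_sell(price=102, qty=6): fills=none; bids=[-] asks=[#1:6@102]
After op 2 [order #2] market_buy(qty=5): fills=#2x#1:5@102; bids=[-] asks=[#1:1@102]
After op 3 [order #3] limit_sell(price=98, qty=5): fills=none; bids=[-] asks=[#3:5@98 #1:1@102]
After op 4 [order #4] limit_sell(price=101, qty=2): fills=none; bids=[-] asks=[#3:5@98 #4:2@101 #1:1@102]
After op 5 cancel(order #3): fills=none; bids=[-] asks=[#4:2@101 #1:1@102]
After op 6 [order #5] limit_buy(price=105, qty=7): fills=#5x#4:2@101 #5x#1:1@102; bids=[#5:4@105] asks=[-]
After op 7 [order #6] limit_sell(price=98, qty=2): fills=#5x#6:2@105; bids=[#5:2@105] asks=[-]
After op 8 [order #7] market_buy(qty=3): fills=none; bids=[#5:2@105] asks=[-]
After op 9 [order #8] market_buy(qty=3): fills=none; bids=[#5:2@105] asks=[-]

Answer: BIDS (highest first):
  #5: 2@105
ASKS (lowest first):
  (empty)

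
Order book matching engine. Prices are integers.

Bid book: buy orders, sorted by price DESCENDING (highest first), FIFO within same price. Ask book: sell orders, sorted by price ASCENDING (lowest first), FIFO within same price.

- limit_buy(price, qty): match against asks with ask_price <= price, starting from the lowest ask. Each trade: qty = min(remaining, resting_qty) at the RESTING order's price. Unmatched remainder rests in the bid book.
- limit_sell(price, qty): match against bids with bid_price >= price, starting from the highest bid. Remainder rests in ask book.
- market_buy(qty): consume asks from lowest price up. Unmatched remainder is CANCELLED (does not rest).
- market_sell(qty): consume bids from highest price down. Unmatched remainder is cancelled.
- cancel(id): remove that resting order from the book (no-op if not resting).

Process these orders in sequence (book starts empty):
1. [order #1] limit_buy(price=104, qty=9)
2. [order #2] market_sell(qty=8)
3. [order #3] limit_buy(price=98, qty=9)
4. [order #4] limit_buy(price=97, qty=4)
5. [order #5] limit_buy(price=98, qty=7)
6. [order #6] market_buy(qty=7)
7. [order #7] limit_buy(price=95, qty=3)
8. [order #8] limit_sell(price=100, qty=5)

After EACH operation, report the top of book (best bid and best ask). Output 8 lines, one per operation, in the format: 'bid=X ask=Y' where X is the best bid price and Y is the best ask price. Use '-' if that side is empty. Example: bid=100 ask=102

Answer: bid=104 ask=-
bid=104 ask=-
bid=104 ask=-
bid=104 ask=-
bid=104 ask=-
bid=104 ask=-
bid=104 ask=-
bid=98 ask=100

Derivation:
After op 1 [order #1] limit_buy(price=104, qty=9): fills=none; bids=[#1:9@104] asks=[-]
After op 2 [order #2] market_sell(qty=8): fills=#1x#2:8@104; bids=[#1:1@104] asks=[-]
After op 3 [order #3] limit_buy(price=98, qty=9): fills=none; bids=[#1:1@104 #3:9@98] asks=[-]
After op 4 [order #4] limit_buy(price=97, qty=4): fills=none; bids=[#1:1@104 #3:9@98 #4:4@97] asks=[-]
After op 5 [order #5] limit_buy(price=98, qty=7): fills=none; bids=[#1:1@104 #3:9@98 #5:7@98 #4:4@97] asks=[-]
After op 6 [order #6] market_buy(qty=7): fills=none; bids=[#1:1@104 #3:9@98 #5:7@98 #4:4@97] asks=[-]
After op 7 [order #7] limit_buy(price=95, qty=3): fills=none; bids=[#1:1@104 #3:9@98 #5:7@98 #4:4@97 #7:3@95] asks=[-]
After op 8 [order #8] limit_sell(price=100, qty=5): fills=#1x#8:1@104; bids=[#3:9@98 #5:7@98 #4:4@97 #7:3@95] asks=[#8:4@100]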